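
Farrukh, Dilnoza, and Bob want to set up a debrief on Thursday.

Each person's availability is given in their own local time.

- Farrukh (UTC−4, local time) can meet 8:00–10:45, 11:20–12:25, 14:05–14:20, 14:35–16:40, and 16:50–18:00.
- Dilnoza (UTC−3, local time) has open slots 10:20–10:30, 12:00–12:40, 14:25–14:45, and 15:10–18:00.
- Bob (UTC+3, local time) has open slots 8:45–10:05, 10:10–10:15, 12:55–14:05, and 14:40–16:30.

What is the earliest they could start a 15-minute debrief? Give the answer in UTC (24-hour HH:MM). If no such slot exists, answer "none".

Farrukh → UTC: 12:00–14:45, 15:20–16:25, 18:05–18:20, 18:35–20:40, 20:50–22:00.
Dilnoza → UTC: 13:20–13:30, 15:00–15:40, 17:25–17:45, 18:10–21:00.
Bob → UTC: 05:45–07:05, 07:10–07:15, 09:55–11:05, 11:40–13:30.
Farrukh ∩ Dilnoza: 13:20–13:30, 15:20–15:40, 18:10–18:20, 18:35–20:40, 20:50–21:00.
Farrukh ∩ Dilnoza ∩ Bob: 13:20–13:30.
Windows ≥ 15 min: (none).

none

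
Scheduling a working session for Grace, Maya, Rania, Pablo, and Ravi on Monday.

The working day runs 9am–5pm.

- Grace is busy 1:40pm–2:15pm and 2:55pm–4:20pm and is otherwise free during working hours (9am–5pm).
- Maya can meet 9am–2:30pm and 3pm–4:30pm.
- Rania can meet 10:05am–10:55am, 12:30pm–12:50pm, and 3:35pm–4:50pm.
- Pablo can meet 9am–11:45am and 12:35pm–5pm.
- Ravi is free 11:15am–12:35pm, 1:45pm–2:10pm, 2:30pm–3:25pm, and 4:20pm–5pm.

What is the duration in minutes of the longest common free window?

10 minutes

Grace free within 09:00–17:00: 09:00–13:40, 14:15–14:55, 16:20–17:00.
Grace ∩ Maya: 09:00–13:40, 14:15–14:30, 16:20–16:30.
Grace ∩ Maya ∩ Rania: 10:05–10:55, 12:30–12:50, 16:20–16:30.
Grace ∩ Maya ∩ Rania ∩ Pablo: 10:05–10:55, 12:35–12:50, 16:20–16:30.
Grace ∩ Maya ∩ Rania ∩ Pablo ∩ Ravi: 16:20–16:30.
Single common window of 10 minutes.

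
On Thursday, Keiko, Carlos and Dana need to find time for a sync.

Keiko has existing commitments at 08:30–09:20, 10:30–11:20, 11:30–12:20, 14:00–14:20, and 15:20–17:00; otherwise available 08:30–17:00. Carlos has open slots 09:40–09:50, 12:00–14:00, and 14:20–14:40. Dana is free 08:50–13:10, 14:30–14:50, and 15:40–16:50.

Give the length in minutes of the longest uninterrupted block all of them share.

Keiko free within 08:30–17:00: 09:20–10:30, 11:20–11:30, 12:20–14:00, 14:20–15:20.
Keiko ∩ Carlos: 09:40–09:50, 12:20–14:00, 14:20–14:40.
Keiko ∩ Carlos ∩ Dana: 09:40–09:50, 12:20–13:10, 14:30–14:40.
Common window lengths: 10, 50, 10 min; longest is 50.

50 minutes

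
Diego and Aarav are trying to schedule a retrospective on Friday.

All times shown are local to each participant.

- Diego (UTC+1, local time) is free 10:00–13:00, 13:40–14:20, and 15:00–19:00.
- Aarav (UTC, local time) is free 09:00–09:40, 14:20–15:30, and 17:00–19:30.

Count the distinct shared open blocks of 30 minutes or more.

3

Diego → UTC: 09:00–12:00, 12:40–13:20, 14:00–18:00.
Aarav → UTC: 09:00–09:40, 14:20–15:30, 17:00–19:30.
Diego ∩ Aarav: 09:00–09:40, 14:20–15:30, 17:00–18:00.
Windows ≥ 30 min: 09:00–09:40, 14:20–15:30, 17:00–18:00.
That's 3 windows.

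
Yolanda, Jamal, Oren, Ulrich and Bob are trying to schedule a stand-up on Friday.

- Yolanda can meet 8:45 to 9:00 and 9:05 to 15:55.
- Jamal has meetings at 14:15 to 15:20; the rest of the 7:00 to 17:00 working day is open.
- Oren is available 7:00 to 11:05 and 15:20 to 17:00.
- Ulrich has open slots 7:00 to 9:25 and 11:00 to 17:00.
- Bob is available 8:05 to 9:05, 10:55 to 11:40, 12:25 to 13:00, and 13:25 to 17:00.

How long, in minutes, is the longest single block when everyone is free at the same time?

Jamal free within 07:00–17:00: 07:00–14:15, 15:20–17:00.
Yolanda ∩ Jamal: 08:45–09:00, 09:05–14:15, 15:20–15:55.
Yolanda ∩ Jamal ∩ Oren: 08:45–09:00, 09:05–11:05, 15:20–15:55.
Yolanda ∩ Jamal ∩ Oren ∩ Ulrich: 08:45–09:00, 09:05–09:25, 11:00–11:05, 15:20–15:55.
Yolanda ∩ Jamal ∩ Oren ∩ Ulrich ∩ Bob: 08:45–09:00, 11:00–11:05, 15:20–15:55.
Common window lengths: 15, 5, 35 min; longest is 35.

35 minutes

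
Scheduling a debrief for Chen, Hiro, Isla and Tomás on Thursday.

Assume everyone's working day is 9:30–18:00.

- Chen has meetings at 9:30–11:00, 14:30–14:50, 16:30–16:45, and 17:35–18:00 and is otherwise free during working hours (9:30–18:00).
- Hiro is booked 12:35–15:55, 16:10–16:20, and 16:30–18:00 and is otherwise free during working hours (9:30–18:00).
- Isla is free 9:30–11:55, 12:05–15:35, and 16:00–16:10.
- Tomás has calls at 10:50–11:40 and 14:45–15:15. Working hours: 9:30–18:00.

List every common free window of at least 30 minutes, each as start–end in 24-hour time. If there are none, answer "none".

Chen free within 09:30–18:00: 11:00–14:30, 14:50–16:30, 16:45–17:35.
Hiro free within 09:30–18:00: 09:30–12:35, 15:55–16:10, 16:20–16:30.
Tomás free within 09:30–18:00: 09:30–10:50, 11:40–14:45, 15:15–18:00.
Chen ∩ Hiro: 11:00–12:35, 15:55–16:10, 16:20–16:30.
Chen ∩ Hiro ∩ Isla: 11:00–11:55, 12:05–12:35, 16:00–16:10.
Chen ∩ Hiro ∩ Isla ∩ Tomás: 11:40–11:55, 12:05–12:35, 16:00–16:10.
Windows ≥ 30 min: 12:05–12:35.

12:05–12:35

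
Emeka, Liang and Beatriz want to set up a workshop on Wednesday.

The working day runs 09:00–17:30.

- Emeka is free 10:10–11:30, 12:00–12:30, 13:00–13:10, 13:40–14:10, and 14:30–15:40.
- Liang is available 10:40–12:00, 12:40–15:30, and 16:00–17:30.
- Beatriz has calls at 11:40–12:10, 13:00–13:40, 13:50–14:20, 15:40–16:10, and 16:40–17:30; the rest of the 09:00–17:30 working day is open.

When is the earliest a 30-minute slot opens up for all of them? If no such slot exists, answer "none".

10:40

Beatriz free within 09:00–17:30: 09:00–11:40, 12:10–13:00, 13:40–13:50, 14:20–15:40, 16:10–16:40.
Emeka ∩ Liang: 10:40–11:30, 13:00–13:10, 13:40–14:10, 14:30–15:30.
Emeka ∩ Liang ∩ Beatriz: 10:40–11:30, 13:40–13:50, 14:30–15:30.
Windows ≥ 30 min: 10:40–11:30, 14:30–15:30.
Earliest such window starts at 10:40.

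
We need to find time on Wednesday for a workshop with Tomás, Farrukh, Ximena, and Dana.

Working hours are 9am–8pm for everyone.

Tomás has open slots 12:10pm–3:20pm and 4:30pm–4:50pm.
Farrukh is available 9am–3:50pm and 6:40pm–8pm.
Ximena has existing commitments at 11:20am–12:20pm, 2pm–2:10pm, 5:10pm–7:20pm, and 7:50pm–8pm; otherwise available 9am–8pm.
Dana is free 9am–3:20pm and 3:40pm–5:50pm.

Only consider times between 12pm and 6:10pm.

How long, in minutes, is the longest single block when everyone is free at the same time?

100 minutes

Ximena free within 09:00–20:00: 09:00–11:20, 12:20–14:00, 14:10–17:10, 19:20–19:50.
Tomás ∩ Farrukh: 12:10–15:20.
Tomás ∩ Farrukh ∩ Ximena: 12:20–14:00, 14:10–15:20.
Tomás ∩ Farrukh ∩ Ximena ∩ Dana: 12:20–14:00, 14:10–15:20.
Restricted to 12:00–18:10: 12:20–14:00, 14:10–15:20.
Common window lengths: 100, 70 min; longest is 100.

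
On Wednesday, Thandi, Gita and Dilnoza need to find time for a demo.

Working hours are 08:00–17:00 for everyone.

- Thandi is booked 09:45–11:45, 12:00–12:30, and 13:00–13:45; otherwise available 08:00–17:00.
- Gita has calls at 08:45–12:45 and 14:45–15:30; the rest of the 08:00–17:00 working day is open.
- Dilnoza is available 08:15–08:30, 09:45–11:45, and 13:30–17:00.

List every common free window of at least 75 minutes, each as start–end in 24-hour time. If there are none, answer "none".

Thandi free within 08:00–17:00: 08:00–09:45, 11:45–12:00, 12:30–13:00, 13:45–17:00.
Gita free within 08:00–17:00: 08:00–08:45, 12:45–14:45, 15:30–17:00.
Thandi ∩ Gita: 08:00–08:45, 12:45–13:00, 13:45–14:45, 15:30–17:00.
Thandi ∩ Gita ∩ Dilnoza: 08:15–08:30, 13:45–14:45, 15:30–17:00.
Windows ≥ 75 min: 15:30–17:00.

15:30–17:00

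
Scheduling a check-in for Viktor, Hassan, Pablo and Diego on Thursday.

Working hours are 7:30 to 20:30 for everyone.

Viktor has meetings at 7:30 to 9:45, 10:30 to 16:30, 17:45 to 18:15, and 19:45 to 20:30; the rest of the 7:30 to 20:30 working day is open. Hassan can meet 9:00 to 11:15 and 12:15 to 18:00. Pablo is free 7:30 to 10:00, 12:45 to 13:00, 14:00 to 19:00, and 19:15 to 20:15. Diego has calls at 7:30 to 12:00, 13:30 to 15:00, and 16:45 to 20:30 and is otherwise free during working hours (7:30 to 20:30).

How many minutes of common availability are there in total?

15 minutes

Viktor free within 07:30–20:30: 09:45–10:30, 16:30–17:45, 18:15–19:45.
Diego free within 07:30–20:30: 12:00–13:30, 15:00–16:45.
Viktor ∩ Hassan: 09:45–10:30, 16:30–17:45.
Viktor ∩ Hassan ∩ Pablo: 09:45–10:00, 16:30–17:45.
Viktor ∩ Hassan ∩ Pablo ∩ Diego: 16:30–16:45.
Total common minutes: 15.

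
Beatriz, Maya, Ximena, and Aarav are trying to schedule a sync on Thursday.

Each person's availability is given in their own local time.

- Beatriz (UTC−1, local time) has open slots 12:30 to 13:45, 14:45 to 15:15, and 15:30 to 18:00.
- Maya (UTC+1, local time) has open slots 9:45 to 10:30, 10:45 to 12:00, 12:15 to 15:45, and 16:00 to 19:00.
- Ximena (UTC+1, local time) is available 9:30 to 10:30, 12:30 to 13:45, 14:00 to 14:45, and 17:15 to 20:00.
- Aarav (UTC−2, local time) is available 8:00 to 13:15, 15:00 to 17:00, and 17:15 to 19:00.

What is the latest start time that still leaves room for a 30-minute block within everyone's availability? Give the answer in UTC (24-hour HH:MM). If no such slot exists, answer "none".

17:30

Beatriz → UTC: 13:30–14:45, 15:45–16:15, 16:30–19:00.
Maya → UTC: 08:45–09:30, 09:45–11:00, 11:15–14:45, 15:00–18:00.
Ximena → UTC: 08:30–09:30, 11:30–12:45, 13:00–13:45, 16:15–19:00.
Aarav → UTC: 10:00–15:15, 17:00–19:00, 19:15–21:00.
Beatriz ∩ Maya: 13:30–14:45, 15:45–16:15, 16:30–18:00.
Beatriz ∩ Maya ∩ Ximena: 13:30–13:45, 16:30–18:00.
Beatriz ∩ Maya ∩ Ximena ∩ Aarav: 13:30–13:45, 17:00–18:00.
Windows ≥ 30 min: 17:00–18:00.
Latest start in the last window 17:00–18:00 is 18:00 − 30 min = 17:30.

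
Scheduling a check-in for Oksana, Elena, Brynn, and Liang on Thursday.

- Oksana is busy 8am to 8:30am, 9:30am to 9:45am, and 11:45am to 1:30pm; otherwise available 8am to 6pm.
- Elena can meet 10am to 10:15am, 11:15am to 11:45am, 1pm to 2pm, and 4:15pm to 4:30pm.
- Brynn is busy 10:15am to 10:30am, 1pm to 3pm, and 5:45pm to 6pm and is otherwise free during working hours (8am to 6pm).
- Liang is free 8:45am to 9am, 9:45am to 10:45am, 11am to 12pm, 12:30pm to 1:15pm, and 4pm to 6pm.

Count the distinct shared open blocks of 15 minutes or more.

Oksana free within 08:00–18:00: 08:30–09:30, 09:45–11:45, 13:30–18:00.
Brynn free within 08:00–18:00: 08:00–10:15, 10:30–13:00, 15:00–17:45.
Oksana ∩ Elena: 10:00–10:15, 11:15–11:45, 13:30–14:00, 16:15–16:30.
Oksana ∩ Elena ∩ Brynn: 10:00–10:15, 11:15–11:45, 16:15–16:30.
Oksana ∩ Elena ∩ Brynn ∩ Liang: 10:00–10:15, 11:15–11:45, 16:15–16:30.
Windows ≥ 15 min: 10:00–10:15, 11:15–11:45, 16:15–16:30.
That's 3 windows.

3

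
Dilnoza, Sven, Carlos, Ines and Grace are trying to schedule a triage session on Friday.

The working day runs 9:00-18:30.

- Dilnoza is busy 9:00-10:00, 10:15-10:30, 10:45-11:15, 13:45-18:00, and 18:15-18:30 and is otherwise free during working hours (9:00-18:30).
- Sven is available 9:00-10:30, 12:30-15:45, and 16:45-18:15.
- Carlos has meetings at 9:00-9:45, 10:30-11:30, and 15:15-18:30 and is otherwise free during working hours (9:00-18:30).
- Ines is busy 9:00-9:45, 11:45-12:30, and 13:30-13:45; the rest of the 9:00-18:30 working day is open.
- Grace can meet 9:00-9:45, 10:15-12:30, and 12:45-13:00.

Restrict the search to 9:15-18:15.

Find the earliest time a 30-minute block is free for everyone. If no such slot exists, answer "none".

Dilnoza free within 09:00–18:30: 10:00–10:15, 10:30–10:45, 11:15–13:45, 18:00–18:15.
Carlos free within 09:00–18:30: 09:45–10:30, 11:30–15:15.
Ines free within 09:00–18:30: 09:45–11:45, 12:30–13:30, 13:45–18:30.
Dilnoza ∩ Sven: 10:00–10:15, 12:30–13:45, 18:00–18:15.
Dilnoza ∩ Sven ∩ Carlos: 10:00–10:15, 12:30–13:45.
Dilnoza ∩ Sven ∩ Carlos ∩ Ines: 10:00–10:15, 12:30–13:30.
Dilnoza ∩ Sven ∩ Carlos ∩ Ines ∩ Grace: 12:45–13:00.
Restricted to 09:15–18:15: 12:45–13:00.
Windows ≥ 30 min: (none).

none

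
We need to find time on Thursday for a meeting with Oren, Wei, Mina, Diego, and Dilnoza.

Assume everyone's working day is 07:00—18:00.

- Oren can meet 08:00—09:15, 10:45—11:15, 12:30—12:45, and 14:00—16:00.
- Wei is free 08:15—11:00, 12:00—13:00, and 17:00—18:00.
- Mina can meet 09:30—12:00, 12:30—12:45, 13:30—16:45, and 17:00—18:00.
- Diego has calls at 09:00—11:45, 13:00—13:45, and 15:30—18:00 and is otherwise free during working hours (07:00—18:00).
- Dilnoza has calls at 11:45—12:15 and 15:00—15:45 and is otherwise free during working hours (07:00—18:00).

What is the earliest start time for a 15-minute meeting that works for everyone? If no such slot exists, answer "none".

12:30

Diego free within 07:00–18:00: 07:00–09:00, 11:45–13:00, 13:45–15:30.
Dilnoza free within 07:00–18:00: 07:00–11:45, 12:15–15:00, 15:45–18:00.
Oren ∩ Wei: 08:15–09:15, 10:45–11:00, 12:30–12:45.
Oren ∩ Wei ∩ Mina: 10:45–11:00, 12:30–12:45.
Oren ∩ Wei ∩ Mina ∩ Diego: 12:30–12:45.
Oren ∩ Wei ∩ Mina ∩ Diego ∩ Dilnoza: 12:30–12:45.
Windows ≥ 15 min: 12:30–12:45.
Earliest such window starts at 12:30.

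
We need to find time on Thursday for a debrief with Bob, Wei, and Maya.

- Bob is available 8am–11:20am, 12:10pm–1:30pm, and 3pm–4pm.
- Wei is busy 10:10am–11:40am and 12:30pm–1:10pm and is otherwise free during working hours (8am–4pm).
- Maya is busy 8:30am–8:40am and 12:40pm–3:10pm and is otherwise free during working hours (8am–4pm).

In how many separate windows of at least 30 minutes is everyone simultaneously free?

3

Wei free within 08:00–16:00: 08:00–10:10, 11:40–12:30, 13:10–16:00.
Maya free within 08:00–16:00: 08:00–08:30, 08:40–12:40, 15:10–16:00.
Bob ∩ Wei: 08:00–10:10, 12:10–12:30, 13:10–13:30, 15:00–16:00.
Bob ∩ Wei ∩ Maya: 08:00–08:30, 08:40–10:10, 12:10–12:30, 15:10–16:00.
Windows ≥ 30 min: 08:00–08:30, 08:40–10:10, 15:10–16:00.
That's 3 windows.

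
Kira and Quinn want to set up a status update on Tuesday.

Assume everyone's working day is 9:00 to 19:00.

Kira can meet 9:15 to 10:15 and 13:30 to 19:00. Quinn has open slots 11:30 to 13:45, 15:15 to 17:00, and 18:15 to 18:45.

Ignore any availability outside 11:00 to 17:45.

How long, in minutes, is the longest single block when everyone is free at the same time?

105 minutes

Kira ∩ Quinn: 13:30–13:45, 15:15–17:00, 18:15–18:45.
Restricted to 11:00–17:45: 13:30–13:45, 15:15–17:00.
Common window lengths: 15, 105 min; longest is 105.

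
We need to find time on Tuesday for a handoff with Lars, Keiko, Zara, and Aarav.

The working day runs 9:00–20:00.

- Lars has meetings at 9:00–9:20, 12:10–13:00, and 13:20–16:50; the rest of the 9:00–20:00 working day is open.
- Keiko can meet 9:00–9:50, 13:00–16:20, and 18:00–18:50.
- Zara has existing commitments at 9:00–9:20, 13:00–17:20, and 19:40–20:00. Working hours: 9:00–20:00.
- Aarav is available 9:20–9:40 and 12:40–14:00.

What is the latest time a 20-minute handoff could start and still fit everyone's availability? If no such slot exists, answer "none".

Lars free within 09:00–20:00: 09:20–12:10, 13:00–13:20, 16:50–20:00.
Zara free within 09:00–20:00: 09:20–13:00, 17:20–19:40.
Lars ∩ Keiko: 09:20–09:50, 13:00–13:20, 18:00–18:50.
Lars ∩ Keiko ∩ Zara: 09:20–09:50, 18:00–18:50.
Lars ∩ Keiko ∩ Zara ∩ Aarav: 09:20–09:40.
Windows ≥ 20 min: 09:20–09:40.
Latest start in the last window 09:20–09:40 is 09:40 − 20 min = 09:20.

09:20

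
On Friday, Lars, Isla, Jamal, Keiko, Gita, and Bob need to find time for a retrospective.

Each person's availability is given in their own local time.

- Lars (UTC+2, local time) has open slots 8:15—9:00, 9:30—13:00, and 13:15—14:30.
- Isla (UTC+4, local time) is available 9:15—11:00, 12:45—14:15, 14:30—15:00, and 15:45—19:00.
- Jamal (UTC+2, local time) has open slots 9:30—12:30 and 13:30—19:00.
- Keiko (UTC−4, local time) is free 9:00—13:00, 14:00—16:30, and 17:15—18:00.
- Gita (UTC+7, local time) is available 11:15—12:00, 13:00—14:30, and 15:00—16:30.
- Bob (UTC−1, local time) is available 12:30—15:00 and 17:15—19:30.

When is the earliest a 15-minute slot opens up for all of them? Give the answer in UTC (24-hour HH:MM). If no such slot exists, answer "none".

none

Lars → UTC: 06:15–07:00, 07:30–11:00, 11:15–12:30.
Isla → UTC: 05:15–07:00, 08:45–10:15, 10:30–11:00, 11:45–15:00.
Jamal → UTC: 07:30–10:30, 11:30–17:00.
Keiko → UTC: 13:00–17:00, 18:00–20:30, 21:15–22:00.
Gita → UTC: 04:15–05:00, 06:00–07:30, 08:00–09:30.
Bob → UTC: 13:30–16:00, 18:15–20:30.
Lars ∩ Isla: 06:15–07:00, 08:45–10:15, 10:30–11:00, 11:45–12:30.
Lars ∩ Isla ∩ Jamal: 08:45–10:15, 11:45–12:30.
Lars ∩ Isla ∩ Jamal ∩ Keiko: (none).
Lars ∩ Isla ∩ Jamal ∩ Keiko ∩ Gita: (none).
Lars ∩ Isla ∩ Jamal ∩ Keiko ∩ Gita ∩ Bob: (none).
Windows ≥ 15 min: (none).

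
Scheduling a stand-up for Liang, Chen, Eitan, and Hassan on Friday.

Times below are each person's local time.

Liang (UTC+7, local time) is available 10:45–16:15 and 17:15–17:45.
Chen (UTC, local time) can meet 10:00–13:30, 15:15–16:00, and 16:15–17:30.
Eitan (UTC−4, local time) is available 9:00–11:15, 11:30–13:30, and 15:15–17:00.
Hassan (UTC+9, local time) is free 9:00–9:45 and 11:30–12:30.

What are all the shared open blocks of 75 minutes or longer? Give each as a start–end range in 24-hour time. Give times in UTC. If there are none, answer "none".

none

Liang → UTC: 03:45–09:15, 10:15–10:45.
Chen → UTC: 10:00–13:30, 15:15–16:00, 16:15–17:30.
Eitan → UTC: 13:00–15:15, 15:30–17:30, 19:15–21:00.
Hassan → UTC: 00:00–00:45, 02:30–03:30.
Liang ∩ Chen: 10:15–10:45.
Liang ∩ Chen ∩ Eitan: (none).
Liang ∩ Chen ∩ Eitan ∩ Hassan: (none).
Windows ≥ 75 min: (none).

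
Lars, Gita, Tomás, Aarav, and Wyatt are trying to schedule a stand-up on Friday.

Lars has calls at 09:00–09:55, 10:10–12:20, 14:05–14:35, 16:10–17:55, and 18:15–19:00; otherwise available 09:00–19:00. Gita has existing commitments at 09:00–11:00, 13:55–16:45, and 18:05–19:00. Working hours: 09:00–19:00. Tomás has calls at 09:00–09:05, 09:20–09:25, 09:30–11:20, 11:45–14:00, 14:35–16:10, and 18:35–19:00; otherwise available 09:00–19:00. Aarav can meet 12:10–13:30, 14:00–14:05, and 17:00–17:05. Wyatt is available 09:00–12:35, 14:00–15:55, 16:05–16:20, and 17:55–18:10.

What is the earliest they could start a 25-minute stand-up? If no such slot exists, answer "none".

Lars free within 09:00–19:00: 09:55–10:10, 12:20–14:05, 14:35–16:10, 17:55–18:15.
Gita free within 09:00–19:00: 11:00–13:55, 16:45–18:05.
Tomás free within 09:00–19:00: 09:05–09:20, 09:25–09:30, 11:20–11:45, 14:00–14:35, 16:10–18:35.
Lars ∩ Gita: 12:20–13:55, 17:55–18:05.
Lars ∩ Gita ∩ Tomás: 17:55–18:05.
Lars ∩ Gita ∩ Tomás ∩ Aarav: (none).
Lars ∩ Gita ∩ Tomás ∩ Aarav ∩ Wyatt: (none).
Windows ≥ 25 min: (none).

none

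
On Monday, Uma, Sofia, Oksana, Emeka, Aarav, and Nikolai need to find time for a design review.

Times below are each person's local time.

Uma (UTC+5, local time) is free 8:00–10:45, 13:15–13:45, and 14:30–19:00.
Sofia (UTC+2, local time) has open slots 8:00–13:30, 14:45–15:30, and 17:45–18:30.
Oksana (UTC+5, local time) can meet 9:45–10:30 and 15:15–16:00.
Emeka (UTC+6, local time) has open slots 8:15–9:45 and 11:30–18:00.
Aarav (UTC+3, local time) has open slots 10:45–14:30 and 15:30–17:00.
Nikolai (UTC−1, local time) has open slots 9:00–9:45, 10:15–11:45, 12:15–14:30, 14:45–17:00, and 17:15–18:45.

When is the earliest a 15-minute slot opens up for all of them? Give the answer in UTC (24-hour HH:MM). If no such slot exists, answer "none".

Uma → UTC: 03:00–05:45, 08:15–08:45, 09:30–14:00.
Sofia → UTC: 06:00–11:30, 12:45–13:30, 15:45–16:30.
Oksana → UTC: 04:45–05:30, 10:15–11:00.
Emeka → UTC: 02:15–03:45, 05:30–12:00.
Aarav → UTC: 07:45–11:30, 12:30–14:00.
Nikolai → UTC: 10:00–10:45, 11:15–12:45, 13:15–15:30, 15:45–18:00, 18:15–19:45.
Uma ∩ Sofia: 08:15–08:45, 09:30–11:30, 12:45–13:30.
Uma ∩ Sofia ∩ Oksana: 10:15–11:00.
Uma ∩ Sofia ∩ Oksana ∩ Emeka: 10:15–11:00.
Uma ∩ Sofia ∩ Oksana ∩ Emeka ∩ Aarav: 10:15–11:00.
Uma ∩ Sofia ∩ Oksana ∩ Emeka ∩ Aarav ∩ Nikolai: 10:15–10:45.
Windows ≥ 15 min: 10:15–10:45.
Earliest such window starts at 10:15.

10:15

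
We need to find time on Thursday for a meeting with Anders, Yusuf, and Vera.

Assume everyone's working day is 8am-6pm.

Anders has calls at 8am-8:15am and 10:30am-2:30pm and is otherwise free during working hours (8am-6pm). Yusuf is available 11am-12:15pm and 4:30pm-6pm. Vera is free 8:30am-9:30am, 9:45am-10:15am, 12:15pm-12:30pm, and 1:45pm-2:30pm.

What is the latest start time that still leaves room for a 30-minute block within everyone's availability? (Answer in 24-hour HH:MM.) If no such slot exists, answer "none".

Anders free within 08:00–18:00: 08:15–10:30, 14:30–18:00.
Anders ∩ Yusuf: 16:30–18:00.
Anders ∩ Yusuf ∩ Vera: (none).
Windows ≥ 30 min: (none).

none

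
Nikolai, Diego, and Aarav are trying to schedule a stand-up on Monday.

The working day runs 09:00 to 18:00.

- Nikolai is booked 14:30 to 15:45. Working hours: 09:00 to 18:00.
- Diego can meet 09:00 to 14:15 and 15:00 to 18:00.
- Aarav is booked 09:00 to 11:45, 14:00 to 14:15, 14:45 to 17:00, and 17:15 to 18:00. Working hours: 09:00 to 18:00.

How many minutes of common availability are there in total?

Nikolai free within 09:00–18:00: 09:00–14:30, 15:45–18:00.
Aarav free within 09:00–18:00: 11:45–14:00, 14:15–14:45, 17:00–17:15.
Nikolai ∩ Diego: 09:00–14:15, 15:45–18:00.
Nikolai ∩ Diego ∩ Aarav: 11:45–14:00, 17:00–17:15.
Total common minutes: 135 + 15 = 150.

150 minutes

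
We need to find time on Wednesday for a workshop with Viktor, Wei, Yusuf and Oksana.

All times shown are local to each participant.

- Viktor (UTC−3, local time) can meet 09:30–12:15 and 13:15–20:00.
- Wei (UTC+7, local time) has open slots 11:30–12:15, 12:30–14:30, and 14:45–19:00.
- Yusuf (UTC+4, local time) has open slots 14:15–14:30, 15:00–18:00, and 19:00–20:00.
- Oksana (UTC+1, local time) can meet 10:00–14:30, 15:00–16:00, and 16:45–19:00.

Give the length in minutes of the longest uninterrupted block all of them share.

0 minutes

Viktor → UTC: 12:30–15:15, 16:15–23:00.
Wei → UTC: 04:30–05:15, 05:30–07:30, 07:45–12:00.
Yusuf → UTC: 10:15–10:30, 11:00–14:00, 15:00–16:00.
Oksana → UTC: 09:00–13:30, 14:00–15:00, 15:45–18:00.
Viktor ∩ Wei: (none).
Viktor ∩ Wei ∩ Yusuf: (none).
Viktor ∩ Wei ∩ Yusuf ∩ Oksana: (none).
No common window.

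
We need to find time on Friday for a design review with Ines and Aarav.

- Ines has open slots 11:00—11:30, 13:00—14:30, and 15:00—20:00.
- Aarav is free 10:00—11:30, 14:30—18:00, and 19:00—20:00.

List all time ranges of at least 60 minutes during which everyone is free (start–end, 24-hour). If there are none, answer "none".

Ines ∩ Aarav: 11:00–11:30, 15:00–18:00, 19:00–20:00.
Windows ≥ 60 min: 15:00–18:00, 19:00–20:00.

15:00–18:00, 19:00–20:00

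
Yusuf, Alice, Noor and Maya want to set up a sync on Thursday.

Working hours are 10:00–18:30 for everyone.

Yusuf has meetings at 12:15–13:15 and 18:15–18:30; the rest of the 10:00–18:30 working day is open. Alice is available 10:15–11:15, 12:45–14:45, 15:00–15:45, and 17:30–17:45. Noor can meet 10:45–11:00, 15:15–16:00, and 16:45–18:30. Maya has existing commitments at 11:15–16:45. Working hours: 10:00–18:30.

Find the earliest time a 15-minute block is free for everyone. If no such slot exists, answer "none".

Yusuf free within 10:00–18:30: 10:00–12:15, 13:15–18:15.
Maya free within 10:00–18:30: 10:00–11:15, 16:45–18:30.
Yusuf ∩ Alice: 10:15–11:15, 13:15–14:45, 15:00–15:45, 17:30–17:45.
Yusuf ∩ Alice ∩ Noor: 10:45–11:00, 15:15–15:45, 17:30–17:45.
Yusuf ∩ Alice ∩ Noor ∩ Maya: 10:45–11:00, 17:30–17:45.
Windows ≥ 15 min: 10:45–11:00, 17:30–17:45.
Earliest such window starts at 10:45.

10:45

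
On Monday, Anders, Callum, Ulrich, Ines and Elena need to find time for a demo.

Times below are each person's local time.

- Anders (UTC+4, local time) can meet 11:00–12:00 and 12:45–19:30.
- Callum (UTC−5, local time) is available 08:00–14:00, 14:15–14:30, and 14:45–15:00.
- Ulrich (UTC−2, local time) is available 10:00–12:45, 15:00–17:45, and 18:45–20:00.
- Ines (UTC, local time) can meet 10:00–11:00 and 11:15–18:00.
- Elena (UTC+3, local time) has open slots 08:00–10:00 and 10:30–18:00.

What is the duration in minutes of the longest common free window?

105 minutes

Anders → UTC: 07:00–08:00, 08:45–15:30.
Callum → UTC: 13:00–19:00, 19:15–19:30, 19:45–20:00.
Ulrich → UTC: 12:00–14:45, 17:00–19:45, 20:45–22:00.
Ines → UTC: 10:00–11:00, 11:15–18:00.
Elena → UTC: 05:00–07:00, 07:30–15:00.
Anders ∩ Callum: 13:00–15:30.
Anders ∩ Callum ∩ Ulrich: 13:00–14:45.
Anders ∩ Callum ∩ Ulrich ∩ Ines: 13:00–14:45.
Anders ∩ Callum ∩ Ulrich ∩ Ines ∩ Elena: 13:00–14:45.
Single common window of 105 minutes.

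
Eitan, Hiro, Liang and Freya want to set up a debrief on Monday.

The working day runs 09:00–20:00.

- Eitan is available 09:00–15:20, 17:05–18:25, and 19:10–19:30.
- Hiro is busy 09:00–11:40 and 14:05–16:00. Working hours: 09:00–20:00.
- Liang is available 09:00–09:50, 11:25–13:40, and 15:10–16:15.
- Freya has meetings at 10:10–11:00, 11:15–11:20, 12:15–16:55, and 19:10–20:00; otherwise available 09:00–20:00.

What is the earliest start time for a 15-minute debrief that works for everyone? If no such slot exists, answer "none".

11:40

Hiro free within 09:00–20:00: 11:40–14:05, 16:00–20:00.
Freya free within 09:00–20:00: 09:00–10:10, 11:00–11:15, 11:20–12:15, 16:55–19:10.
Eitan ∩ Hiro: 11:40–14:05, 17:05–18:25, 19:10–19:30.
Eitan ∩ Hiro ∩ Liang: 11:40–13:40.
Eitan ∩ Hiro ∩ Liang ∩ Freya: 11:40–12:15.
Windows ≥ 15 min: 11:40–12:15.
Earliest such window starts at 11:40.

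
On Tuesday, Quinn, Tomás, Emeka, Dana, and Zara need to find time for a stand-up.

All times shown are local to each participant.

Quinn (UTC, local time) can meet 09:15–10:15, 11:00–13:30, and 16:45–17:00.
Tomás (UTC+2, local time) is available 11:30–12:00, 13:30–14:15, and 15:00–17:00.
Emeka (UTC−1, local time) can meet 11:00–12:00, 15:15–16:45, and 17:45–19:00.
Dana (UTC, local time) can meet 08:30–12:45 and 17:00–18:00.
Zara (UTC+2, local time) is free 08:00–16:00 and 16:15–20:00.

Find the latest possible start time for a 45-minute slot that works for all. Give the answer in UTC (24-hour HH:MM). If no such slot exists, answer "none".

none

Quinn → UTC: 09:15–10:15, 11:00–13:30, 16:45–17:00.
Tomás → UTC: 09:30–10:00, 11:30–12:15, 13:00–15:00.
Emeka → UTC: 12:00–13:00, 16:15–17:45, 18:45–20:00.
Dana → UTC: 08:30–12:45, 17:00–18:00.
Zara → UTC: 06:00–14:00, 14:15–18:00.
Quinn ∩ Tomás: 09:30–10:00, 11:30–12:15, 13:00–13:30.
Quinn ∩ Tomás ∩ Emeka: 12:00–12:15.
Quinn ∩ Tomás ∩ Emeka ∩ Dana: 12:00–12:15.
Quinn ∩ Tomás ∩ Emeka ∩ Dana ∩ Zara: 12:00–12:15.
Windows ≥ 45 min: (none).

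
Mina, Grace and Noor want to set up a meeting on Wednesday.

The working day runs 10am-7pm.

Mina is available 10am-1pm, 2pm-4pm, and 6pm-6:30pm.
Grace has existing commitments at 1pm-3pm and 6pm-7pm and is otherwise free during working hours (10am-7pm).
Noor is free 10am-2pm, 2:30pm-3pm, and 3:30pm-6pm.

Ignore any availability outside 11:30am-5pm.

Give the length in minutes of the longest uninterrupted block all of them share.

Grace free within 10:00–19:00: 10:00–13:00, 15:00–18:00.
Mina ∩ Grace: 10:00–13:00, 15:00–16:00.
Mina ∩ Grace ∩ Noor: 10:00–13:00, 15:30–16:00.
Restricted to 11:30–17:00: 11:30–13:00, 15:30–16:00.
Common window lengths: 90, 30 min; longest is 90.

90 minutes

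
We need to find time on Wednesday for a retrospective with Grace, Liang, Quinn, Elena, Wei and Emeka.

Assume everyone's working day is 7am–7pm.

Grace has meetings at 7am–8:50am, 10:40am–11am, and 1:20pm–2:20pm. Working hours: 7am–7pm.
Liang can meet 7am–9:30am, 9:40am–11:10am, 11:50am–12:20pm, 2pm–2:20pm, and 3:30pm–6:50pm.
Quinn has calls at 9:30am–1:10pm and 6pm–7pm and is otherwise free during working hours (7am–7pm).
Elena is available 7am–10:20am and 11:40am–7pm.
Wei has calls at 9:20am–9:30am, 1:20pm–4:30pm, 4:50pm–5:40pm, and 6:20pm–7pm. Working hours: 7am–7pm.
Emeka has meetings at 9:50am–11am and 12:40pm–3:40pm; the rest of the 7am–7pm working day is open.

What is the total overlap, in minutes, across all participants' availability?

70 minutes

Grace free within 07:00–19:00: 08:50–10:40, 11:00–13:20, 14:20–19:00.
Quinn free within 07:00–19:00: 07:00–09:30, 13:10–18:00.
Wei free within 07:00–19:00: 07:00–09:20, 09:30–13:20, 16:30–16:50, 17:40–18:20.
Emeka free within 07:00–19:00: 07:00–09:50, 11:00–12:40, 15:40–19:00.
Grace ∩ Liang: 08:50–09:30, 09:40–10:40, 11:00–11:10, 11:50–12:20, 15:30–18:50.
Grace ∩ Liang ∩ Quinn: 08:50–09:30, 15:30–18:00.
Grace ∩ Liang ∩ Quinn ∩ Elena: 08:50–09:30, 15:30–18:00.
Grace ∩ Liang ∩ Quinn ∩ Elena ∩ Wei: 08:50–09:20, 16:30–16:50, 17:40–18:00.
Grace ∩ Liang ∩ Quinn ∩ Elena ∩ Wei ∩ Emeka: 08:50–09:20, 16:30–16:50, 17:40–18:00.
Total common minutes: 30 + 20 + 20 = 70.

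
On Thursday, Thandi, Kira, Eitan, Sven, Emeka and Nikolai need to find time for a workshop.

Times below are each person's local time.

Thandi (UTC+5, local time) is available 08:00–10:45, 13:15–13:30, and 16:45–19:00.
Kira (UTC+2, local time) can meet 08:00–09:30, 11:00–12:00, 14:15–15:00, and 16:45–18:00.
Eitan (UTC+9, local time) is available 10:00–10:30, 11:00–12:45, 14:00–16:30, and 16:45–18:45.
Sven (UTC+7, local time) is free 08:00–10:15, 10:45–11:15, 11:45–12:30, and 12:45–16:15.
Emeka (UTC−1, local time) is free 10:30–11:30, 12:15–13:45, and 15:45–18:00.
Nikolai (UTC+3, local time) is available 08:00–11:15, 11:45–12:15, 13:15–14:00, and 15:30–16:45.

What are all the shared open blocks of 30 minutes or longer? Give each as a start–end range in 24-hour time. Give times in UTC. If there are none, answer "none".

Thandi → UTC: 03:00–05:45, 08:15–08:30, 11:45–14:00.
Kira → UTC: 06:00–07:30, 09:00–10:00, 12:15–13:00, 14:45–16:00.
Eitan → UTC: 01:00–01:30, 02:00–03:45, 05:00–07:30, 07:45–09:45.
Sven → UTC: 01:00–03:15, 03:45–04:15, 04:45–05:30, 05:45–09:15.
Emeka → UTC: 11:30–12:30, 13:15–14:45, 16:45–19:00.
Nikolai → UTC: 05:00–08:15, 08:45–09:15, 10:15–11:00, 12:30–13:45.
Thandi ∩ Kira: 12:15–13:00.
Thandi ∩ Kira ∩ Eitan: (none).
Thandi ∩ Kira ∩ Eitan ∩ Sven: (none).
Thandi ∩ Kira ∩ Eitan ∩ Sven ∩ Emeka: (none).
Thandi ∩ Kira ∩ Eitan ∩ Sven ∩ Emeka ∩ Nikolai: (none).
Windows ≥ 30 min: (none).

none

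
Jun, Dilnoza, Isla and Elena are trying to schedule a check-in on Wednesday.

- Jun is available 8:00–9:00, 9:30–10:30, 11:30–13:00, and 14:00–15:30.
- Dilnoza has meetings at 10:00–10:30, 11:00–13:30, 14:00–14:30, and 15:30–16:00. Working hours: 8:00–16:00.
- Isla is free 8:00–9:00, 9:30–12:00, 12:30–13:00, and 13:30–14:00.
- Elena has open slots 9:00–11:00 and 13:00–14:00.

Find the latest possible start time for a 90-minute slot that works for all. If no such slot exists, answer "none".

none

Dilnoza free within 08:00–16:00: 08:00–10:00, 10:30–11:00, 13:30–14:00, 14:30–15:30.
Jun ∩ Dilnoza: 08:00–09:00, 09:30–10:00, 14:30–15:30.
Jun ∩ Dilnoza ∩ Isla: 08:00–09:00, 09:30–10:00.
Jun ∩ Dilnoza ∩ Isla ∩ Elena: 09:30–10:00.
Windows ≥ 90 min: (none).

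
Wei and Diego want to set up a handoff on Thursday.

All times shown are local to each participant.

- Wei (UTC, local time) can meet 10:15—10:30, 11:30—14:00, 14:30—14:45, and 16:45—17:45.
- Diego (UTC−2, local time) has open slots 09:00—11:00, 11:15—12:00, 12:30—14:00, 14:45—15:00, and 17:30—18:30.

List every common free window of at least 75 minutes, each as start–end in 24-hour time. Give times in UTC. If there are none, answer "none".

11:30–13:00

Wei → UTC: 10:15–10:30, 11:30–14:00, 14:30–14:45, 16:45–17:45.
Diego → UTC: 11:00–13:00, 13:15–14:00, 14:30–16:00, 16:45–17:00, 19:30–20:30.
Wei ∩ Diego: 11:30–13:00, 13:15–14:00, 14:30–14:45, 16:45–17:00.
Windows ≥ 75 min: 11:30–13:00.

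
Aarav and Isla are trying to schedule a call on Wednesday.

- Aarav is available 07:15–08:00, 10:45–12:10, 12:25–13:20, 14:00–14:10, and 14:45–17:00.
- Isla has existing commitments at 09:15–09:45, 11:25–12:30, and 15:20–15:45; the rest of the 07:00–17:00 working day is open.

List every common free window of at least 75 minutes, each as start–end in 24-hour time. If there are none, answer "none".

15:45–17:00

Isla free within 07:00–17:00: 07:00–09:15, 09:45–11:25, 12:30–15:20, 15:45–17:00.
Aarav ∩ Isla: 07:15–08:00, 10:45–11:25, 12:30–13:20, 14:00–14:10, 14:45–15:20, 15:45–17:00.
Windows ≥ 75 min: 15:45–17:00.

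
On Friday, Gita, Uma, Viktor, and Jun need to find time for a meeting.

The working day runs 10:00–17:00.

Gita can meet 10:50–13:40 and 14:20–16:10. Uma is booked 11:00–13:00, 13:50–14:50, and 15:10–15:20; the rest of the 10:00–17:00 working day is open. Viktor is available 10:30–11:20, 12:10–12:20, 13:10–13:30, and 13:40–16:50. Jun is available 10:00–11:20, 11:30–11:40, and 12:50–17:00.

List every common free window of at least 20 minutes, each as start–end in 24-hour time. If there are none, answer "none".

Uma free within 10:00–17:00: 10:00–11:00, 13:00–13:50, 14:50–15:10, 15:20–17:00.
Gita ∩ Uma: 10:50–11:00, 13:00–13:40, 14:50–15:10, 15:20–16:10.
Gita ∩ Uma ∩ Viktor: 10:50–11:00, 13:10–13:30, 14:50–15:10, 15:20–16:10.
Gita ∩ Uma ∩ Viktor ∩ Jun: 10:50–11:00, 13:10–13:30, 14:50–15:10, 15:20–16:10.
Windows ≥ 20 min: 13:10–13:30, 14:50–15:10, 15:20–16:10.

13:10–13:30, 14:50–15:10, 15:20–16:10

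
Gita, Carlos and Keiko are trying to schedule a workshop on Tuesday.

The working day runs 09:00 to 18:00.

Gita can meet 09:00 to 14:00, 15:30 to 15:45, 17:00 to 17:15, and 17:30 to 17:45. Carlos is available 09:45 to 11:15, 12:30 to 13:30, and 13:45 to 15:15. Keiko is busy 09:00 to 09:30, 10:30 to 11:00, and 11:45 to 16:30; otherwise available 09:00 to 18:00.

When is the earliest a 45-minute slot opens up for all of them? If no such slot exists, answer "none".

09:45

Keiko free within 09:00–18:00: 09:30–10:30, 11:00–11:45, 16:30–18:00.
Gita ∩ Carlos: 09:45–11:15, 12:30–13:30, 13:45–14:00.
Gita ∩ Carlos ∩ Keiko: 09:45–10:30, 11:00–11:15.
Windows ≥ 45 min: 09:45–10:30.
Earliest such window starts at 09:45.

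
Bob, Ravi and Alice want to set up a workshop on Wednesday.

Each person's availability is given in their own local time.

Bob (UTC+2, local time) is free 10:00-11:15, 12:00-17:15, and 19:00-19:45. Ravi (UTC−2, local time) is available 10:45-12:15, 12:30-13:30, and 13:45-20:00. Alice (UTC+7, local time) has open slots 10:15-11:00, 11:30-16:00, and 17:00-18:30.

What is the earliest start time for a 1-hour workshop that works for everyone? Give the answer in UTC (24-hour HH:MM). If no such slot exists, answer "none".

Bob → UTC: 08:00–09:15, 10:00–15:15, 17:00–17:45.
Ravi → UTC: 12:45–14:15, 14:30–15:30, 15:45–22:00.
Alice → UTC: 03:15–04:00, 04:30–09:00, 10:00–11:30.
Bob ∩ Ravi: 12:45–14:15, 14:30–15:15, 17:00–17:45.
Bob ∩ Ravi ∩ Alice: (none).
Windows ≥ 60 min: (none).

none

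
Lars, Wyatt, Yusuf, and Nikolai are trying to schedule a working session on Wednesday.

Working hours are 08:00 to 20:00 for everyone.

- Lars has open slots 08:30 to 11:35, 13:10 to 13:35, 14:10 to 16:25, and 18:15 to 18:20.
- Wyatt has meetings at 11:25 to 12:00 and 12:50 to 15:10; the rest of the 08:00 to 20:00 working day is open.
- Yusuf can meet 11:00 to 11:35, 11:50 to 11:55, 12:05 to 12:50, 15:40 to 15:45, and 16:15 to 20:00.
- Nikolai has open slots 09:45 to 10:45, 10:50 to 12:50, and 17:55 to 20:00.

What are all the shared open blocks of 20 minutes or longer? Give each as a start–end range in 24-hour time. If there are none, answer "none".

11:00–11:25

Wyatt free within 08:00–20:00: 08:00–11:25, 12:00–12:50, 15:10–20:00.
Lars ∩ Wyatt: 08:30–11:25, 15:10–16:25, 18:15–18:20.
Lars ∩ Wyatt ∩ Yusuf: 11:00–11:25, 15:40–15:45, 16:15–16:25, 18:15–18:20.
Lars ∩ Wyatt ∩ Yusuf ∩ Nikolai: 11:00–11:25, 18:15–18:20.
Windows ≥ 20 min: 11:00–11:25.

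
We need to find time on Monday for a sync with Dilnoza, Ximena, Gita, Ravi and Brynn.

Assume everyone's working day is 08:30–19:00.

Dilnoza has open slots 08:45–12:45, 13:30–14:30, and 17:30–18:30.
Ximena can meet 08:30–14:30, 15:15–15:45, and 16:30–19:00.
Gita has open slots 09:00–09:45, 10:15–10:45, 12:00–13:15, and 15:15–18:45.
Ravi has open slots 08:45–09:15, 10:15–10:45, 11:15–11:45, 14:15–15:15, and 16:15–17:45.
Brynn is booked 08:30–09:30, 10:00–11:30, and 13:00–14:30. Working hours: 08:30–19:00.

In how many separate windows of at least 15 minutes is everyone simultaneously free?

Brynn free within 08:30–19:00: 09:30–10:00, 11:30–13:00, 14:30–19:00.
Dilnoza ∩ Ximena: 08:45–12:45, 13:30–14:30, 17:30–18:30.
Dilnoza ∩ Ximena ∩ Gita: 09:00–09:45, 10:15–10:45, 12:00–12:45, 17:30–18:30.
Dilnoza ∩ Ximena ∩ Gita ∩ Ravi: 09:00–09:15, 10:15–10:45, 17:30–17:45.
Dilnoza ∩ Ximena ∩ Gita ∩ Ravi ∩ Brynn: 17:30–17:45.
Windows ≥ 15 min: 17:30–17:45.
That's 1 window.

1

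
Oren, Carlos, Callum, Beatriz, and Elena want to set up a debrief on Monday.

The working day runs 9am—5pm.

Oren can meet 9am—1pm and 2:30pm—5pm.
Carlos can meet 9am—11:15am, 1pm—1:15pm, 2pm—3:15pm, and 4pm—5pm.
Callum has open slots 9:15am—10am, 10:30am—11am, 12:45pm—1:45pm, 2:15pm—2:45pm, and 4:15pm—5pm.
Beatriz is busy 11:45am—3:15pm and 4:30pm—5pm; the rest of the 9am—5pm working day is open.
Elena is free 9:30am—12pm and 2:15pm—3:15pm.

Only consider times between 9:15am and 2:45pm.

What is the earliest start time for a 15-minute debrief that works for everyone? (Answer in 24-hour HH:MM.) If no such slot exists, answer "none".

09:30

Beatriz free within 09:00–17:00: 09:00–11:45, 15:15–16:30.
Oren ∩ Carlos: 09:00–11:15, 14:30–15:15, 16:00–17:00.
Oren ∩ Carlos ∩ Callum: 09:15–10:00, 10:30–11:00, 14:30–14:45, 16:15–17:00.
Oren ∩ Carlos ∩ Callum ∩ Beatriz: 09:15–10:00, 10:30–11:00, 16:15–16:30.
Oren ∩ Carlos ∩ Callum ∩ Beatriz ∩ Elena: 09:30–10:00, 10:30–11:00.
Restricted to 09:15–14:45: 09:30–10:00, 10:30–11:00.
Windows ≥ 15 min: 09:30–10:00, 10:30–11:00.
Earliest such window starts at 09:30.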